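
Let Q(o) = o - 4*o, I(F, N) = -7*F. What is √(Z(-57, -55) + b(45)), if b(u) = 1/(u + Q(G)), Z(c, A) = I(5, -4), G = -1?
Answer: I*√5037/12 ≈ 5.9143*I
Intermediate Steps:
Q(o) = -3*o
Z(c, A) = -35 (Z(c, A) = -7*5 = -35)
b(u) = 1/(3 + u) (b(u) = 1/(u - 3*(-1)) = 1/(u + 3) = 1/(3 + u))
√(Z(-57, -55) + b(45)) = √(-35 + 1/(3 + 45)) = √(-35 + 1/48) = √(-1679/48) = I*√5037/12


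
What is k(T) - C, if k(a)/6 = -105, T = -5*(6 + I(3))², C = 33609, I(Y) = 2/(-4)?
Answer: -34239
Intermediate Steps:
I(Y) = -½ (I(Y) = 2*(-¼) = -½)
T = -605/4 (T = -5*(6 - ½)² = -5*(11/2)² = -5*121/4 = -605/4 ≈ -151.25)
k(a) = -630 (k(a) = 6*(-105) = -630)
k(T) - C = -630 - 1*33609 = -630 - 33609 = -34239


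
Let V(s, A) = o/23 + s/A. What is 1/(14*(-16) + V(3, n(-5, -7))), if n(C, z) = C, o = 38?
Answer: -115/25639 ≈ -0.0044854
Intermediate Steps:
V(s, A) = 38/23 + s/A
1/(14*(-16) + V(3, n(-5, -7))) = 1/(14*(-16) + (38/23 + 3/(-5))) = 1/(-224 + (38/23 + 3*(-1/5))) = 1/(-224 + (38/23 - 3/5)) = 1/(-224 + 121/115) = 1/(-25639/115) = -115/25639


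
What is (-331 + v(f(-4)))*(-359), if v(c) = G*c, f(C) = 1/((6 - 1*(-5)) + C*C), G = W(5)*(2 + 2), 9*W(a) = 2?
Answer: 28872575/243 ≈ 1.1882e+5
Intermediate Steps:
W(a) = 2/9 (W(a) = (⅑)*2 = 2/9)
G = 8/9 (G = 2*(2 + 2)/9 = (2/9)*4 = 8/9 ≈ 0.88889)
f(C) = 1/(11 + C²) (f(C) = 1/((6 + 5) + C²) = 1/(11 + C²))
v(c) = 8*c/9
(-331 + v(f(-4)))*(-359) = (-331 + 8/(9*(11 + (-4)²)))*(-359) = (-331 + 8/(9*(11 + 16)))*(-359) = (-331 + (8/9)/27)*(-359) = (-331 + (8/9)*(1/27))*(-359) = (-331 + 8/243)*(-359) = -80425/243*(-359) = 28872575/243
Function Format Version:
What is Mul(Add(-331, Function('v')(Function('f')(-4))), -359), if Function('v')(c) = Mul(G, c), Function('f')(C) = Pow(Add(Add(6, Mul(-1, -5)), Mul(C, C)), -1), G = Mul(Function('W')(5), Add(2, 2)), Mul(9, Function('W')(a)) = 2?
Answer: Rational(28872575, 243) ≈ 1.1882e+5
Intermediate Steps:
Function('W')(a) = Rational(2, 9) (Function('W')(a) = Mul(Rational(1, 9), 2) = Rational(2, 9))
G = Rational(8, 9) (G = Mul(Rational(2, 9), Add(2, 2)) = Mul(Rational(2, 9), 4) = Rational(8, 9) ≈ 0.88889)
Function('f')(C) = Pow(Add(11, Pow(C, 2)), -1) (Function('f')(C) = Pow(Add(Add(6, 5), Pow(C, 2)), -1) = Pow(Add(11, Pow(C, 2)), -1))
Function('v')(c) = Mul(Rational(8, 9), c)
Mul(Add(-331, Function('v')(Function('f')(-4))), -359) = Mul(Add(-331, Mul(Rational(8, 9), Pow(Add(11, Pow(-4, 2)), -1))), -359) = Mul(Add(-331, Mul(Rational(8, 9), Pow(Add(11, 16), -1))), -359) = Mul(Add(-331, Mul(Rational(8, 9), Pow(27, -1))), -359) = Mul(Add(-331, Mul(Rational(8, 9), Rational(1, 27))), -359) = Mul(Add(-331, Rational(8, 243)), -359) = Mul(Rational(-80425, 243), -359) = Rational(28872575, 243)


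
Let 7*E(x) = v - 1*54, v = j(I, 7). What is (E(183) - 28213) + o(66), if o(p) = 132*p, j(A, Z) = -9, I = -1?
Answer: -19510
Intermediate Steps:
v = -9
E(x) = -9 (E(x) = (-9 - 1*54)/7 = (-9 - 54)/7 = (⅐)*(-63) = -9)
(E(183) - 28213) + o(66) = (-9 - 28213) + 132*66 = -28222 + 8712 = -19510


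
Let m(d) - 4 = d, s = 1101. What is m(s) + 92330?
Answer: 93435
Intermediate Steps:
m(d) = 4 + d
m(s) + 92330 = (4 + 1101) + 92330 = 1105 + 92330 = 93435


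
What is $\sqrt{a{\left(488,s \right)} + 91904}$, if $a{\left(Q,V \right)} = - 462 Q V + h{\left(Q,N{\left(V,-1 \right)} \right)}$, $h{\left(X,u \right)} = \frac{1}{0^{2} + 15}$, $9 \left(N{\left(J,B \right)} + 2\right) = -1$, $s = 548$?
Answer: $\frac{i \sqrt{27778046385}}{15} \approx 11111.0 i$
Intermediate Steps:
$N{\left(J,B \right)} = - \frac{19}{9}$ ($N{\left(J,B \right)} = -2 + \frac{1}{9} \left(-1\right) = -2 - \frac{1}{9} = - \frac{19}{9}$)
$h{\left(X,u \right)} = \frac{1}{15}$ ($h{\left(X,u \right)} = \frac{1}{0 + 15} = \frac{1}{15}$)
$a{\left(Q,V \right)} = \frac{1}{15} - 462 Q V$ ($a{\left(Q,V \right)} = - 462 Q V + \frac{1}{15} = \frac{1}{15} - 462 Q V$)
$\sqrt{a{\left(488,s \right)} + 91904} = \sqrt{\left(\frac{1}{15} - 225456 \cdot 548\right) + 91904} = \sqrt{\left(\frac{1}{15} - 123549888\right) + 91904} = \sqrt{- \frac{1853248319}{15} + 91904} = \sqrt{- \frac{1851869759}{15}} = \frac{i \sqrt{27778046385}}{15}$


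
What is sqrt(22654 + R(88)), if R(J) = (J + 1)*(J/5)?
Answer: sqrt(605510)/5 ≈ 155.63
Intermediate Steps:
R(J) = J*(1 + J)/5 (R(J) = (1 + J)*(J*(1/5)) = (1 + J)*(J/5) = J*(1 + J)/5)
sqrt(22654 + R(88)) = sqrt(22654 + (1/5)*88*(1 + 88)) = sqrt(22654 + (1/5)*88*89) = sqrt(22654 + 7832/5) = sqrt(121102/5) = sqrt(605510)/5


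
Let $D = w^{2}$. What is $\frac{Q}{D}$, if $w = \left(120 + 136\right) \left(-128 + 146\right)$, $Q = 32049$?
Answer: $\frac{1187}{786432} \approx 0.0015093$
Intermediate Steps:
$w = 4608$ ($w = 256 \cdot 18 = 4608$)
$D = 21233664$ ($D = 4608^{2} = 21233664$)
$\frac{Q}{D} = \frac{32049}{21233664} = 32049 \cdot \frac{1}{21233664} = \frac{1187}{786432}$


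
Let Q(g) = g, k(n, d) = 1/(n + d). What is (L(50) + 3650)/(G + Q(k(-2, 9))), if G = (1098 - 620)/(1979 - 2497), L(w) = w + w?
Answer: -485625/101 ≈ -4808.2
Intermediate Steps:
L(w) = 2*w
k(n, d) = 1/(d + n)
G = -239/259 (G = 478/(-518) = 478*(-1/518) = -239/259 ≈ -0.92278)
(L(50) + 3650)/(G + Q(k(-2, 9))) = (2*50 + 3650)/(-239/259 + 1/(9 - 2)) = (100 + 3650)/(-239/259 + 1/7) = 3750/(-239/259 + ⅐) = 3750/(-202/259) = 3750*(-259/202) = -485625/101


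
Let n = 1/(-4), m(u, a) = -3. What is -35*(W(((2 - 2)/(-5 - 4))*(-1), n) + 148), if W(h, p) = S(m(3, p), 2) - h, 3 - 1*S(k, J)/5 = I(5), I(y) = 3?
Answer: -5180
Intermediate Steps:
n = -¼ ≈ -0.25000
S(k, J) = 0 (S(k, J) = 15 - 5*3 = 15 - 15 = 0)
W(h, p) = -h (W(h, p) = 0 - h = -h)
-35*(W(((2 - 2)/(-5 - 4))*(-1), n) + 148) = -35*(-(2 - 2)/(-5 - 4)*(-1) + 148) = -35*(-0/(-9)*(-1) + 148) = -35*(-0*(-⅑)*(-1) + 148) = -35*(-0*(-1) + 148) = -35*(-1*0 + 148) = -35*(0 + 148) = -35*148 = -5180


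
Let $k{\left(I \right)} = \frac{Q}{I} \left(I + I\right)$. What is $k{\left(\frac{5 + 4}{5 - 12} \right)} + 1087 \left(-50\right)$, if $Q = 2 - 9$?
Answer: $-54364$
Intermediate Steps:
$Q = -7$ ($Q = 2 - 9 = -7$)
$k{\left(I \right)} = -14$ ($k{\left(I \right)} = - \frac{7}{I} \left(I + I\right) = - \frac{7}{I} 2 I = -14$)
$k{\left(\frac{5 + 4}{5 - 12} \right)} + 1087 \left(-50\right) = -14 + 1087 \left(-50\right) = -14 - 54350 = -54364$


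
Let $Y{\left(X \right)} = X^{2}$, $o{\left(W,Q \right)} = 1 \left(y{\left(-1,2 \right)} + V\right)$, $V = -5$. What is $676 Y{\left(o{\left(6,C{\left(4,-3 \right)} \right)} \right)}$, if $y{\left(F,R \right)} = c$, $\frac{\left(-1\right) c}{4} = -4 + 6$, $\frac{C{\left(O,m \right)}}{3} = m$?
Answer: $114244$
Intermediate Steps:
$C{\left(O,m \right)} = 3 m$
$c = -8$ ($c = - 4 \left(-4 + 6\right) = \left(-4\right) 2 = -8$)
$y{\left(F,R \right)} = -8$
$o{\left(W,Q \right)} = -13$ ($o{\left(W,Q \right)} = 1 \left(-8 - 5\right) = 1 \left(-13\right) = -13$)
$676 Y{\left(o{\left(6,C{\left(4,-3 \right)} \right)} \right)} = 676 \left(-13\right)^{2} = 676 \cdot 169 = 114244$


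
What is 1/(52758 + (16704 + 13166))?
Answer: 1/82628 ≈ 1.2102e-5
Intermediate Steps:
1/(52758 + (16704 + 13166)) = 1/(52758 + 29870) = 1/82628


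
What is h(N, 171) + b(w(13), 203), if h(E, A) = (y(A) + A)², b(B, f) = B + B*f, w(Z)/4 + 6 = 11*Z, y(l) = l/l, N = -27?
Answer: 141376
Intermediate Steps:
y(l) = 1
w(Z) = -24 + 44*Z (w(Z) = -24 + 4*(11*Z) = -24 + 44*Z)
h(E, A) = (1 + A)²
h(N, 171) + b(w(13), 203) = (1 + 171)² + (-24 + 44*13)*(1 + 203) = 172² + (-24 + 572)*204 = 29584 + 548*204 = 29584 + 111792 = 141376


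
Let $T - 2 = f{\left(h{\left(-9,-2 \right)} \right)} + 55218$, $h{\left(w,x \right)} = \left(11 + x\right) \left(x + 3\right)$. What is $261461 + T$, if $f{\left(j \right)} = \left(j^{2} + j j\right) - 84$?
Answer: $316759$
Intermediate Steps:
$h{\left(w,x \right)} = \left(3 + x\right) \left(11 + x\right)$ ($h{\left(w,x \right)} = \left(11 + x\right) \left(3 + x\right) = \left(3 + x\right) \left(11 + x\right)$)
$f{\left(j \right)} = -84 + 2 j^{2}$ ($f{\left(j \right)} = \left(j^{2} + j^{2}\right) - 84 = 2 j^{2} - 84 = -84 + 2 j^{2}$)
$T = 55298$ ($T = 2 + \left(\left(-84 + 2 \left(33 + \left(-2\right)^{2} + 14 \left(-2\right)\right)^{2}\right) + 55218\right) = 2 + \left(\left(-84 + 2 \left(33 + 4 - 28\right)^{2}\right) + 55218\right) = 2 + \left(\left(-84 + 2 \cdot 9^{2}\right) + 55218\right) = 2 + \left(\left(-84 + 2 \cdot 81\right) + 55218\right) = 2 + \left(\left(-84 + 162\right) + 55218\right) = 2 + \left(78 + 55218\right) = 2 + 55296 = 55298$)
$261461 + T = 261461 + 55298 = 316759$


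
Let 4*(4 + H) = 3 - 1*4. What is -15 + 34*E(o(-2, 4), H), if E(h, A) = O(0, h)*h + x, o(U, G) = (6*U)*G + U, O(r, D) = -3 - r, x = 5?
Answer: 5255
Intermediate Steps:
o(U, G) = U + 6*G*U (o(U, G) = 6*G*U + U = U + 6*G*U)
H = -17/4 (H = -4 + (3 - 1*4)/4 = -4 + (3 - 4)/4 = -4 + (1/4)*(-1) = -4 - 1/4 = -17/4 ≈ -4.2500)
E(h, A) = 5 - 3*h (E(h, A) = (-3 - 1*0)*h + 5 = (-3 + 0)*h + 5 = -3*h + 5 = 5 - 3*h)
-15 + 34*E(o(-2, 4), H) = -15 + 34*(5 - (-6)*(1 + 6*4)) = -15 + 34*(5 - (-6)*(1 + 24)) = -15 + 34*(5 - (-6)*25) = -15 + 34*(5 - 3*(-50)) = -15 + 34*(5 + 150) = -15 + 34*155 = -15 + 5270 = 5255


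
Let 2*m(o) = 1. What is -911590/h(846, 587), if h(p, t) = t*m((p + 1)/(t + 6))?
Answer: -1823180/587 ≈ -3105.9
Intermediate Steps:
m(o) = ½ (m(o) = (½)*1 = ½)
h(p, t) = t/2 (h(p, t) = t*(½) = t/2)
-911590/h(846, 587) = -911590/((½)*587) = -911590/587/2 = -911590*2/587 = -1823180/587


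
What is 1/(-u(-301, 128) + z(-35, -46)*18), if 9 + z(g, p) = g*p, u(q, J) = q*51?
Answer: 1/44169 ≈ 2.2640e-5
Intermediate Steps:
u(q, J) = 51*q
z(g, p) = -9 + g*p
1/(-u(-301, 128) + z(-35, -46)*18) = 1/(-51*(-301) + (-9 - 35*(-46))*18) = 1/(-1*(-15351) + (-9 + 1610)*18) = 1/(15351 + 1601*18) = 1/(15351 + 28818) = 1/44169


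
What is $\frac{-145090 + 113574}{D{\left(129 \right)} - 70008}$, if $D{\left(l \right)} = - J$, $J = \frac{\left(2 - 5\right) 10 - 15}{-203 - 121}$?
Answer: $\frac{1134576}{2520293} \approx 0.45018$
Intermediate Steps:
$J = \frac{5}{36}$ ($J = \frac{\left(-3\right) 10 - 15}{-324} = \left(-30 - 15\right) \left(- \frac{1}{324}\right) = \left(-45\right) \left(- \frac{1}{324}\right) = \frac{5}{36} \approx 0.13889$)
$D{\left(l \right)} = - \frac{5}{36}$ ($D{\left(l \right)} = \left(-1\right) \frac{5}{36} = - \frac{5}{36}$)
$\frac{-145090 + 113574}{D{\left(129 \right)} - 70008} = \frac{-145090 + 113574}{- \frac{5}{36} - 70008} = - \frac{31516}{- \frac{2520293}{36}} = \left(-31516\right) \left(- \frac{36}{2520293}\right) = \frac{1134576}{2520293}$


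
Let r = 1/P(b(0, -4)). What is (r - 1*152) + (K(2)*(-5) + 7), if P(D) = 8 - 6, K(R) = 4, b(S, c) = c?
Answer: -329/2 ≈ -164.50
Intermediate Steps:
P(D) = 2
r = ½ (r = 1/2 = ½ ≈ 0.50000)
(r - 1*152) + (K(2)*(-5) + 7) = (½ - 1*152) + (4*(-5) + 7) = (½ - 152) + (-20 + 7) = -303/2 - 13 = -329/2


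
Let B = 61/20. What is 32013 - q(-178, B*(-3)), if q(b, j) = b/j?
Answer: 5854819/183 ≈ 31994.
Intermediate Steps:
B = 61/20 (B = 61*(1/20) = 61/20 ≈ 3.0500)
32013 - q(-178, B*(-3)) = 32013 - (-178)/((61/20)*(-3)) = 32013 - (-178)/(-183/20) = 32013 - (-178)*(-20)/183 = 32013 - 1*3560/183 = 32013 - 3560/183 = 5854819/183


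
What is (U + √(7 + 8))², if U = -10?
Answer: (10 - √15)² ≈ 37.540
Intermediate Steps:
(U + √(7 + 8))² = (-10 + √(7 + 8))² = (-10 + √15)²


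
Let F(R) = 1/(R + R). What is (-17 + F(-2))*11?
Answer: -759/4 ≈ -189.75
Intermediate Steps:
F(R) = 1/(2*R)
(-17 + F(-2))*11 = (-17 + (½)/(-2))*11 = (-17 + (½)*(-½))*11 = (-17 - ¼)*11 = -69/4*11 = -759/4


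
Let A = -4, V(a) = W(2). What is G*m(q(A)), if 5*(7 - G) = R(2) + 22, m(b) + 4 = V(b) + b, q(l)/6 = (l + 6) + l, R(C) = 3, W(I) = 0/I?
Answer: -32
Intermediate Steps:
W(I) = 0
V(a) = 0
q(l) = 36 + 12*l (q(l) = 6*((l + 6) + l) = 6*((6 + l) + l) = 6*(6 + 2*l) = 36 + 12*l)
m(b) = -4 + b (m(b) = -4 + (0 + b) = -4 + b)
G = 2 (G = 7 - (3 + 22)/5 = 7 - 1/5*25 = 7 - 5 = 2)
G*m(q(A)) = 2*(-4 + (36 + 12*(-4))) = 2*(-4 + (36 - 48)) = 2*(-4 - 12) = 2*(-16) = -32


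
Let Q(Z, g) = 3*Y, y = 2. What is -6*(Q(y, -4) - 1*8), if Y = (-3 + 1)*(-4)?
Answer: -96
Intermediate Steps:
Y = 8 (Y = -2*(-4) = 8)
Q(Z, g) = 24 (Q(Z, g) = 3*8 = 24)
-6*(Q(y, -4) - 1*8) = -6*(24 - 1*8) = -6*(24 - 8) = -6*16 = -96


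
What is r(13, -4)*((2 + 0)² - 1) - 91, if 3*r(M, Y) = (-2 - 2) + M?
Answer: -82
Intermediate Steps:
r(M, Y) = -4/3 + M/3 (r(M, Y) = ((-2 - 2) + M)/3 = (-4 + M)/3 = -4/3 + M/3)
r(13, -4)*((2 + 0)² - 1) - 91 = (-4/3 + (⅓)*13)*((2 + 0)² - 1) - 91 = (-4/3 + 13/3)*(2² - 1) - 91 = 3*(4 - 1) - 91 = 3*3 - 91 = 9 - 91 = -82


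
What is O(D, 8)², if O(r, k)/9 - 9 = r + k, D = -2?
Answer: 18225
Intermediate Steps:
O(r, k) = 81 + 9*k + 9*r (O(r, k) = 81 + 9*(r + k) = 81 + 9*(k + r) = 81 + (9*k + 9*r) = 81 + 9*k + 9*r)
O(D, 8)² = (81 + 9*8 + 9*(-2))² = (81 + 72 - 18)² = 135² = 18225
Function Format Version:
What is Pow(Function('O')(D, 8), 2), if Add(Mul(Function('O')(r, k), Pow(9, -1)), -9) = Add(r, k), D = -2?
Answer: 18225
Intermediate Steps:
Function('O')(r, k) = Add(81, Mul(9, k), Mul(9, r)) (Function('O')(r, k) = Add(81, Mul(9, Add(r, k))) = Add(81, Mul(9, Add(k, r))) = Add(81, Add(Mul(9, k), Mul(9, r))) = Add(81, Mul(9, k), Mul(9, r)))
Pow(Function('O')(D, 8), 2) = Pow(Add(81, Mul(9, 8), Mul(9, -2)), 2) = Pow(Add(81, 72, -18), 2) = Pow(135, 2) = 18225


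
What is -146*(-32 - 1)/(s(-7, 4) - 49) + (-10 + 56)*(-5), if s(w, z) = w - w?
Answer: -16088/49 ≈ -328.33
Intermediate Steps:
s(w, z) = 0
-146*(-32 - 1)/(s(-7, 4) - 49) + (-10 + 56)*(-5) = -146*(-32 - 1)/(0 - 49) + (-10 + 56)*(-5) = -146/((-49/(-33))) + 46*(-5) = -146/((-49*(-1/33))) - 230 = -146/49/33 - 230 = -146*33/49 - 230 = -4818/49 - 230 = -16088/49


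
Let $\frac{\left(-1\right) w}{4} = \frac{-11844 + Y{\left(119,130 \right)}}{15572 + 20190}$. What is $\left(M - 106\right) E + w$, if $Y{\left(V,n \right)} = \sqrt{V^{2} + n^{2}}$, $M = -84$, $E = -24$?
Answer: $\frac{81561048}{17881} - \frac{2 \sqrt{31061}}{17881} \approx 4561.3$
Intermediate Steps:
$w = \frac{23688}{17881} - \frac{2 \sqrt{31061}}{17881}$ ($w = - 4 \frac{-11844 + \sqrt{119^{2} + 130^{2}}}{15572 + 20190} = - 4 \frac{-11844 + \sqrt{14161 + 16900}}{35762} = - 4 \left(-11844 + \sqrt{31061}\right) \frac{1}{35762} = - 4 \left(- \frac{5922}{17881} + \frac{\sqrt{31061}}{35762}\right) = \frac{23688}{17881} - \frac{2 \sqrt{31061}}{17881} \approx 1.305$)
$\left(M - 106\right) E + w = \left(-84 - 106\right) \left(-24\right) + \left(\frac{23688}{17881} - \frac{2 \sqrt{31061}}{17881}\right) = \left(-190\right) \left(-24\right) + \left(\frac{23688}{17881} - \frac{2 \sqrt{31061}}{17881}\right) = 4560 + \left(\frac{23688}{17881} - \frac{2 \sqrt{31061}}{17881}\right) = \frac{81561048}{17881} - \frac{2 \sqrt{31061}}{17881}$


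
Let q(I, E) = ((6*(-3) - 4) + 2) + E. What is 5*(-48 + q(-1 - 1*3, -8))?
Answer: -380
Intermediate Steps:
q(I, E) = -20 + E (q(I, E) = ((-18 - 4) + 2) + E = (-22 + 2) + E = -20 + E)
5*(-48 + q(-1 - 1*3, -8)) = 5*(-48 + (-20 - 8)) = 5*(-48 - 28) = 5*(-76) = -380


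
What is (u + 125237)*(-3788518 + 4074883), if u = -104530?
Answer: 5929760055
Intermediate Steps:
(u + 125237)*(-3788518 + 4074883) = (-104530 + 125237)*(-3788518 + 4074883) = 20707*286365 = 5929760055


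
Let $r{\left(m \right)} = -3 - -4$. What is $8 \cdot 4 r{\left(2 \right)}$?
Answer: $32$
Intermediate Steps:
$r{\left(m \right)} = 1$ ($r{\left(m \right)} = -3 + 4 = 1$)
$8 \cdot 4 r{\left(2 \right)} = 8 \cdot 4 \cdot 1 = 32 \cdot 1 = 32$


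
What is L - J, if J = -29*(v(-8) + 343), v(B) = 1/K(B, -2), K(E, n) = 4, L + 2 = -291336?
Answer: -1125535/4 ≈ -2.8138e+5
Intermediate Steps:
L = -291338 (L = -2 - 291336 = -291338)
v(B) = ¼ (v(B) = 1/4 = ¼)
J = -39817/4 (J = -29*(¼ + 343) = -29*1373/4 = -39817/4 ≈ -9954.3)
L - J = -291338 - 1*(-39817/4) = -291338 + 39817/4 = -1125535/4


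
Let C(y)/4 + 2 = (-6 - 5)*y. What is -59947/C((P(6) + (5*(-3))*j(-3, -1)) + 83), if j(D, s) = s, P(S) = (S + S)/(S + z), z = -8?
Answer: 59947/4056 ≈ 14.780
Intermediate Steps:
P(S) = 2*S/(-8 + S) (P(S) = (S + S)/(S - 8) = (2*S)/(-8 + S) = 2*S/(-8 + S))
C(y) = -8 - 44*y (C(y) = -8 + 4*((-6 - 5)*y) = -8 + 4*(-11*y) = -8 - 44*y)
-59947/C((P(6) + (5*(-3))*j(-3, -1)) + 83) = -59947/(-8 - 44*((2*6/(-8 + 6) + (5*(-3))*(-1)) + 83)) = -59947/(-8 - 44*((2*6/(-2) - 15*(-1)) + 83)) = -59947/(-8 - 44*((2*6*(-1/2) + 15) + 83)) = -59947/(-8 - 44*((-6 + 15) + 83)) = -59947/(-8 - 44*(9 + 83)) = -59947/(-8 - 44*92) = -59947/(-8 - 4048) = -59947/(-4056) = -59947*(-1/4056) = 59947/4056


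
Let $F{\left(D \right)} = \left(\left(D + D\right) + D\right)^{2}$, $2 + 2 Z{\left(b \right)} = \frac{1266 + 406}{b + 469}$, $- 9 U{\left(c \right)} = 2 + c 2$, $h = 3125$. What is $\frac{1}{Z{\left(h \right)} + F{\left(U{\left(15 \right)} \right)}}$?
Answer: $\frac{5391}{609239} \approx 0.0088487$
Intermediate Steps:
$U{\left(c \right)} = - \frac{2}{9} - \frac{2 c}{9}$ ($U{\left(c \right)} = - \frac{2 + c 2}{9} = - \frac{2 + 2 c}{9} = - \frac{2}{9} - \frac{2 c}{9}$)
$Z{\left(b \right)} = -1 + \frac{836}{469 + b}$ ($Z{\left(b \right)} = -1 + \frac{\left(1266 + 406\right) \frac{1}{b + 469}}{2} = -1 + \frac{1672 \frac{1}{469 + b}}{2} = -1 + \frac{836}{469 + b}$)
$F{\left(D \right)} = 9 D^{2}$ ($F{\left(D \right)} = \left(2 D + D\right)^{2} = \left(3 D\right)^{2} = 9 D^{2}$)
$\frac{1}{Z{\left(h \right)} + F{\left(U{\left(15 \right)} \right)}} = \frac{1}{\frac{367 - 3125}{469 + 3125} + 9 \left(- \frac{2}{9} - \frac{10}{3}\right)^{2}} = \frac{1}{\frac{367 - 3125}{3594} + 9 \left(- \frac{2}{9} - \frac{10}{3}\right)^{2}} = \frac{1}{\frac{1}{3594} \left(-2758\right) + 9 \left(- \frac{32}{9}\right)^{2}} = \frac{1}{- \frac{1379}{1797} + 9 \cdot \frac{1024}{81}} = \frac{1}{- \frac{1379}{1797} + \frac{1024}{9}} = \frac{1}{\frac{609239}{5391}} = \frac{5391}{609239}$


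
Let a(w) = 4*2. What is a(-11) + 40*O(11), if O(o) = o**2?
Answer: 4848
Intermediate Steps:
a(w) = 8
a(-11) + 40*O(11) = 8 + 40*11**2 = 8 + 40*121 = 8 + 4840 = 4848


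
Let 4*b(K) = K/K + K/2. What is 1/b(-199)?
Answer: -8/197 ≈ -0.040609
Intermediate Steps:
b(K) = ¼ + K/8 (b(K) = (K/K + K/2)/4 = (1 + K*(½))/4 = (1 + K/2)/4 = ¼ + K/8)
1/b(-199) = 1/(¼ + (⅛)*(-199)) = 1/(¼ - 199/8) = 1/(-197/8) = -8/197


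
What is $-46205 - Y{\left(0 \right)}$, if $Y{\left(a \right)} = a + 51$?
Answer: $-46256$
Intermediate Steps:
$Y{\left(a \right)} = 51 + a$
$-46205 - Y{\left(0 \right)} = -46205 - \left(51 + 0\right) = -46205 - 51 = -46256$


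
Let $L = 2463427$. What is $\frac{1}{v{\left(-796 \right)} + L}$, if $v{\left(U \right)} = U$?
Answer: $\frac{1}{2462631} \approx 4.0607 \cdot 10^{-7}$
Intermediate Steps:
$\frac{1}{v{\left(-796 \right)} + L} = \frac{1}{-796 + 2463427} = \frac{1}{2462631}$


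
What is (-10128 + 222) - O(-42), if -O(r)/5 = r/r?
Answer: -9901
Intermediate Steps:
O(r) = -5 (O(r) = -5*r/r = -5*1 = -5)
(-10128 + 222) - O(-42) = (-10128 + 222) - 1*(-5) = -9906 + 5 = -9901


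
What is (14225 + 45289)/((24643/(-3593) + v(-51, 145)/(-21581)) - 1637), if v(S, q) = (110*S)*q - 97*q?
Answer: -4614747280962/124492411709 ≈ -37.068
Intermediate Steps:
v(S, q) = -97*q + 110*S*q (v(S, q) = 110*S*q - 97*q = -97*q + 110*S*q)
(14225 + 45289)/((24643/(-3593) + v(-51, 145)/(-21581)) - 1637) = (14225 + 45289)/((24643/(-3593) + (145*(-97 + 110*(-51)))/(-21581)) - 1637) = 59514/((24643*(-1/3593) + (145*(-97 - 5610))*(-1/21581)) - 1637) = 59514/((-24643/3593 + (145*(-5707))*(-1/21581)) - 1637) = 59514/((-24643/3593 - 827515*(-1/21581)) - 1637) = 59514/((-24643/3593 + 827515/21581) - 1637) = 59514/(2441440812/77540533 - 1637) = 59514/(-124492411709/77540533) = 59514*(-77540533/124492411709) = -4614747280962/124492411709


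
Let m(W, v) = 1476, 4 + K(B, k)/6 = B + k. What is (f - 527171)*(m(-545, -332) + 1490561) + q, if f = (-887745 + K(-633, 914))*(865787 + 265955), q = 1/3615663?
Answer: -5409904567472558618039966/3615663 ≈ -1.4962e+18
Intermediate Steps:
K(B, k) = -24 + 6*B + 6*k (K(B, k) = -24 + 6*(B + k) = -24 + (6*B + 6*k) = -24 + 6*B + 6*k)
q = 1/3615663 ≈ 2.7657e-7
f = -1002817346586 (f = (-887745 + (-24 + 6*(-633) + 6*914))*(865787 + 265955) = (-887745 + (-24 - 3798 + 5484))*1131742 = (-887745 + 1662)*1131742 = -886083*1131742 = -1002817346586)
(f - 527171)*(m(-545, -332) + 1490561) + q = (-1002817346586 - 527171)*(1476 + 1490561) + 1/3615663 = -1002817873757*1492037 + 1/3615663 = -1496241371906773009 + 1/3615663 = -5409904567472558618039966/3615663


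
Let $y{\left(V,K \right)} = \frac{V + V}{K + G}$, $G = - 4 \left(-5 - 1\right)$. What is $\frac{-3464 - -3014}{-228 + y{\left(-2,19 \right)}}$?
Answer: $\frac{9675}{4904} \approx 1.9729$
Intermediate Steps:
$G = 24$ ($G = \left(-4\right) \left(-6\right) = 24$)
$y{\left(V,K \right)} = \frac{2 V}{24 + K}$ ($y{\left(V,K \right)} = \frac{V + V}{K + 24} = \frac{2 V}{24 + K}$)
$\frac{-3464 - -3014}{-228 + y{\left(-2,19 \right)}} = \frac{-3464 - -3014}{-228 + 2 \left(-2\right) \frac{1}{24 + 19}} = \frac{-3464 + 3014}{-228 + 2 \left(-2\right) \frac{1}{43}} = - \frac{450}{-228 + 2 \left(-2\right) \frac{1}{43}} = - \frac{450}{-228 - \frac{4}{43}} = - \frac{450}{- \frac{9808}{43}} = \left(-450\right) \left(- \frac{43}{9808}\right) = \frac{9675}{4904}$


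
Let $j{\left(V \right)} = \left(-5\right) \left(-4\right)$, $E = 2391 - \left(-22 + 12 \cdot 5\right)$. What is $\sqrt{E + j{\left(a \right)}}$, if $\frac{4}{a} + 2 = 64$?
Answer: $\sqrt{2373} \approx 48.713$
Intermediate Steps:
$a = \frac{2}{31}$ ($a = \frac{4}{-2 + 64} = \frac{4}{62} = 4 \cdot \frac{1}{62} = \frac{2}{31} \approx 0.064516$)
$E = 2353$ ($E = 2391 - \left(-22 + 60\right) = 2391 - 38 = 2353$)
$j{\left(V \right)} = 20$
$\sqrt{E + j{\left(a \right)}} = \sqrt{2353 + 20} = \sqrt{2373}$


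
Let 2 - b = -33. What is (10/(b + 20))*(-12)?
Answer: -24/11 ≈ -2.1818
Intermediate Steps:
b = 35 (b = 2 - 1*(-33) = 2 + 33 = 35)
(10/(b + 20))*(-12) = (10/(35 + 20))*(-12) = (10/55)*(-12) = ((1/55)*10)*(-12) = (2/11)*(-12) = -24/11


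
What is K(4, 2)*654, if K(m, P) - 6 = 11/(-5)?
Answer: 12426/5 ≈ 2485.2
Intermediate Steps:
K(m, P) = 19/5 (K(m, P) = 6 + 11/(-5) = 6 + 11*(-⅕) = 6 - 11/5 = 19/5)
K(4, 2)*654 = (19/5)*654 = 12426/5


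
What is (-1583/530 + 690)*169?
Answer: 61535773/530 ≈ 1.1611e+5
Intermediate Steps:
(-1583/530 + 690)*169 = (364117/530)*169 = 61535773/530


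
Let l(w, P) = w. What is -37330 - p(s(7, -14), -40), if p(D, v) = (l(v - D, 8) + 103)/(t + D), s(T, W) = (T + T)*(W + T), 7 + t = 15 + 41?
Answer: -261287/7 ≈ -37327.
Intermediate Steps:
t = 49 (t = -7 + (15 + 41) = -7 + 56 = 49)
s(T, W) = 2*T*(T + W) (s(T, W) = (2*T)*(T + W) = 2*T*(T + W))
p(D, v) = (103 + v - D)/(49 + D) (p(D, v) = ((v - D) + 103)/(49 + D) = (103 + v - D)/(49 + D))
-37330 - p(s(7, -14), -40) = -37330 - (103 - 40 - 2*7*(7 - 14))/(49 + 2*7*(7 - 14)) = -37330 - (103 - 40 - 2*7*(-7))/(49 + 2*7*(-7)) = -37330 - (103 - 40 - 1*(-98))/(49 - 98) = -37330 - (103 - 40 + 98)/(-49) = -37330 - (-1)*161/49 = -37330 - 1*(-23/7) = -37330 + 23/7 = -261287/7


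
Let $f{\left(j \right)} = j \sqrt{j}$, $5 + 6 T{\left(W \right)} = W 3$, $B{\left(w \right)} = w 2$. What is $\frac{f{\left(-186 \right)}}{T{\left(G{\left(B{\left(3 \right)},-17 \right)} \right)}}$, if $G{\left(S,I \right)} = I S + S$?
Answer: $\frac{1116 i \sqrt{186}}{293} \approx 51.946 i$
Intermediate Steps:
$B{\left(w \right)} = 2 w$
$G{\left(S,I \right)} = S + I S$
$T{\left(W \right)} = - \frac{5}{6} + \frac{W}{2}$ ($T{\left(W \right)} = - \frac{5}{6} + \frac{W 3}{6} = - \frac{5}{6} + \frac{3 W}{6} = - \frac{5}{6} + \frac{W}{2}$)
$f{\left(j \right)} = j^{\frac{3}{2}}$
$\frac{f{\left(-186 \right)}}{T{\left(G{\left(B{\left(3 \right)},-17 \right)} \right)}} = \frac{\left(-186\right)^{\frac{3}{2}}}{- \frac{5}{6} + \frac{2 \cdot 3 \left(1 - 17\right)}{2}} = \frac{\left(-186\right) i \sqrt{186}}{- \frac{5}{6} + \frac{6 \left(-16\right)}{2}} = \frac{\left(-186\right) i \sqrt{186}}{- \frac{5}{6} + \frac{1}{2} \left(-96\right)} = \frac{\left(-186\right) i \sqrt{186}}{- \frac{5}{6} - 48} = \frac{\left(-186\right) i \sqrt{186}}{- \frac{293}{6}} = - 186 i \sqrt{186} \left(- \frac{6}{293}\right) = \frac{1116 i \sqrt{186}}{293}$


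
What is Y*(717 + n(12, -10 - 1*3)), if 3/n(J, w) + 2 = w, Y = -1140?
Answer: -817152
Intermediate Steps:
n(J, w) = 3/(-2 + w)
Y*(717 + n(12, -10 - 1*3)) = -1140*(717 + 3/(-2 + (-10 - 1*3))) = -1140*(717 + 3/(-2 + (-10 - 3))) = -1140*(717 + 3/(-2 - 13)) = -1140*(717 + 3/(-15)) = -1140*(717 + 3*(-1/15)) = -1140*(717 - ⅕) = -1140*3584/5 = -817152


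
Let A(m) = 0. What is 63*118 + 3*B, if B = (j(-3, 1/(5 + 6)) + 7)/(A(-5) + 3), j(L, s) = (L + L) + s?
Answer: 81786/11 ≈ 7435.1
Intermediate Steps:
j(L, s) = s + 2*L (j(L, s) = 2*L + s = s + 2*L)
B = 4/11 (B = ((1/(5 + 6) + 2*(-3)) + 7)/(0 + 3) = ((1/11 - 6) + 7)/3 = ((1/11 - 6) + 7)*(1/3) = (-65/11 + 7)*(1/3) = (12/11)*(1/3) = 4/11 ≈ 0.36364)
63*118 + 3*B = 63*118 + 3*(4/11) = 7434 + 12/11 = 81786/11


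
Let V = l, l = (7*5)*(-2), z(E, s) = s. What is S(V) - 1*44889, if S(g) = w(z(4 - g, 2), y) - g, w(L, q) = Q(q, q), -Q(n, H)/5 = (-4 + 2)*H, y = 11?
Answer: -44709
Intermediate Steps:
Q(n, H) = 10*H (Q(n, H) = -5*(-4 + 2)*H = -(-10)*H = 10*H)
w(L, q) = 10*q
l = -70 (l = 35*(-2) = -70)
V = -70
S(g) = 110 - g (S(g) = 10*11 - g = 110 - g)
S(V) - 1*44889 = (110 - 1*(-70)) - 1*44889 = (110 + 70) - 44889 = 180 - 44889 = -44709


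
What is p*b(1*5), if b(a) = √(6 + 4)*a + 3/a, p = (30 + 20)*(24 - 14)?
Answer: 300 + 2500*√10 ≈ 8205.7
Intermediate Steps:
p = 500 (p = 50*10 = 500)
b(a) = 3/a + a*√10 (b(a) = √10*a + 3/a = a*√10 + 3/a = 3/a + a*√10)
p*b(1*5) = 500*(3/((1*5)) + (1*5)*√10) = 500*(3/5 + 5*√10) = 500*(3*(⅕) + 5*√10) = 500*(⅗ + 5*√10) = 300 + 2500*√10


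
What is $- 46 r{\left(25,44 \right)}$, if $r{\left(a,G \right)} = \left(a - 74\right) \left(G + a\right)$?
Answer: $155526$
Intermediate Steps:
$r{\left(a,G \right)} = \left(-74 + a\right) \left(G + a\right)$
$- 46 r{\left(25,44 \right)} = - 46 \left(25^{2} - 3256 - 1850 + 44 \cdot 25\right) = - 46 \left(625 - 3256 - 1850 + 1100\right) = \left(-46\right) \left(-3381\right) = 155526$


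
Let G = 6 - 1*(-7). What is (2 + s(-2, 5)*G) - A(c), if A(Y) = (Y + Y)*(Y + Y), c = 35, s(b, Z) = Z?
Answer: -4833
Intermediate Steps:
G = 13 (G = 6 + 7 = 13)
A(Y) = 4*Y**2 (A(Y) = (2*Y)*(2*Y) = 4*Y**2)
(2 + s(-2, 5)*G) - A(c) = (2 + 5*13) - 4*35**2 = (2 + 65) - 4*1225 = 67 - 1*4900 = 67 - 4900 = -4833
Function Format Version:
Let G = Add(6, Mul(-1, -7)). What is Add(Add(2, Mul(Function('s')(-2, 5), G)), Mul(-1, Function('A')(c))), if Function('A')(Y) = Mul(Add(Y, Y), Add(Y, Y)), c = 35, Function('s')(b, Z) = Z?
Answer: -4833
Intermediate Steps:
G = 13 (G = Add(6, 7) = 13)
Function('A')(Y) = Mul(4, Pow(Y, 2)) (Function('A')(Y) = Mul(Mul(2, Y), Mul(2, Y)) = Mul(4, Pow(Y, 2)))
Add(Add(2, Mul(Function('s')(-2, 5), G)), Mul(-1, Function('A')(c))) = Add(Add(2, Mul(5, 13)), Mul(-1, Mul(4, Pow(35, 2)))) = Add(Add(2, 65), Mul(-1, Mul(4, 1225))) = Add(67, Mul(-1, 4900)) = Add(67, -4900) = -4833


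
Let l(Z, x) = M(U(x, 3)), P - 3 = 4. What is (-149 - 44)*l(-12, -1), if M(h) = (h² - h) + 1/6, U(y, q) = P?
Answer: -48829/6 ≈ -8138.2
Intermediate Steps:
P = 7 (P = 3 + 4 = 7)
U(y, q) = 7
M(h) = ⅙ + h² - h (M(h) = (h² - h) + ⅙ = ⅙ + h² - h)
l(Z, x) = 253/6 (l(Z, x) = ⅙ + 7² - 1*7 = ⅙ + 49 - 7 = 253/6)
(-149 - 44)*l(-12, -1) = (-149 - 44)*(253/6) = -193*253/6 = -48829/6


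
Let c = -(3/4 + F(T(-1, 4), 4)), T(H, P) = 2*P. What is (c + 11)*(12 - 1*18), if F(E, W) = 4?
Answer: -75/2 ≈ -37.500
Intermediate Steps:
c = -19/4 (c = -(3/4 + 4) = -1*19/4 = -19/4 ≈ -4.7500)
(c + 11)*(12 - 1*18) = (-19/4 + 11)*(12 - 1*18) = 25*(12 - 18)/4 = (25/4)*(-6) = -75/2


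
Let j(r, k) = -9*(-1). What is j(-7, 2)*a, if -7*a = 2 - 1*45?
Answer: 387/7 ≈ 55.286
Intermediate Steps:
j(r, k) = 9
a = 43/7 (a = -(2 - 1*45)/7 = -(2 - 45)/7 = -⅐*(-43) = 43/7 ≈ 6.1429)
j(-7, 2)*a = 9*(43/7) = 387/7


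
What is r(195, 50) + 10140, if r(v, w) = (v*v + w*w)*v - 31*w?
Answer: 7910965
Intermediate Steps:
r(v, w) = -31*w + v*(v² + w²) (r(v, w) = (v² + w²)*v - 31*w = v*(v² + w²) - 31*w = -31*w + v*(v² + w²))
r(195, 50) + 10140 = (195³ - 31*50 + 195*50²) + 10140 = (7414875 - 1550 + 195*2500) + 10140 = (7414875 - 1550 + 487500) + 10140 = 7900825 + 10140 = 7910965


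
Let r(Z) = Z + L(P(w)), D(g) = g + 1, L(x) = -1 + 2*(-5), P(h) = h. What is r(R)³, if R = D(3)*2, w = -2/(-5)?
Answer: -27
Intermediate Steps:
w = ⅖ (w = -2*(-⅕) = ⅖ ≈ 0.40000)
L(x) = -11 (L(x) = -1 - 10 = -11)
D(g) = 1 + g
R = 8 (R = (1 + 3)*2 = 4*2 = 8)
r(Z) = -11 + Z (r(Z) = Z - 11 = -11 + Z)
r(R)³ = (-11 + 8)³ = (-3)³ = -27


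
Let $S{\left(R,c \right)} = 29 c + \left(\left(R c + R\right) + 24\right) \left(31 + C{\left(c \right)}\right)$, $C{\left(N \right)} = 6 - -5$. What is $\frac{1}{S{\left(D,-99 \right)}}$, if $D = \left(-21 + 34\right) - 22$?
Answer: $\frac{1}{35181} \approx 2.8424 \cdot 10^{-5}$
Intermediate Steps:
$C{\left(N \right)} = 11$ ($C{\left(N \right)} = 6 + 5 = 11$)
$D = -9$ ($D = 13 - 22 = -9$)
$S{\left(R,c \right)} = 1008 + 29 c + 42 R + 42 R c$ ($S{\left(R,c \right)} = 29 c + \left(\left(R c + R\right) + 24\right) \left(31 + 11\right) = 29 c + \left(\left(R + R c\right) + 24\right) 42 = 29 c + \left(24 + R + R c\right) 42 = 29 c + \left(1008 + 42 R + 42 R c\right) = 1008 + 29 c + 42 R + 42 R c$)
$\frac{1}{S{\left(D,-99 \right)}} = \frac{1}{1008 + 29 \left(-99\right) + 42 \left(-9\right) + 42 \left(-9\right) \left(-99\right)} = \frac{1}{1008 - 2871 - 378 + 37422} = \frac{1}{35181}$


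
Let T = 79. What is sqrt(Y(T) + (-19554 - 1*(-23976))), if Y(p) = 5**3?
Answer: sqrt(4547) ≈ 67.431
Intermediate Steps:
Y(p) = 125
sqrt(Y(T) + (-19554 - 1*(-23976))) = sqrt(125 + (-19554 - 1*(-23976))) = sqrt(125 + (-19554 + 23976)) = sqrt(125 + 4422) = sqrt(4547)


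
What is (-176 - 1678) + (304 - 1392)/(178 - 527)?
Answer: -645958/349 ≈ -1850.9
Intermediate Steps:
(-176 - 1678) + (304 - 1392)/(178 - 527) = -1854 - 1088/(-349) = -1854 - 1088*(-1/349) = -1854 + 1088/349 = -645958/349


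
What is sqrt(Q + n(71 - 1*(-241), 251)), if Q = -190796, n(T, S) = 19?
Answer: I*sqrt(190777) ≈ 436.78*I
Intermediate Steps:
sqrt(Q + n(71 - 1*(-241), 251)) = sqrt(-190796 + 19) = sqrt(-190777) = I*sqrt(190777)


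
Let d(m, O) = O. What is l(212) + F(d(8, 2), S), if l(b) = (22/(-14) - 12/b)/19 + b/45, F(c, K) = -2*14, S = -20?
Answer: -7414532/317205 ≈ -23.375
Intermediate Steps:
F(c, K) = -28
l(b) = -11/133 - 12/(19*b) + b/45 (l(b) = (22*(-1/14) - 12/b)*(1/19) + b*(1/45) = (-11/7 - 12/b)*(1/19) + b/45 = (-11/133 - 12/(19*b)) + b/45 = -11/133 - 12/(19*b) + b/45)
l(212) + F(d(8, 2), S) = (1/5985)*(-3780 + 212*(-495 + 133*212))/212 - 28 = (1/5985)*(1/212)*(-3780 + 212*(-495 + 28196)) - 28 = (1/5985)*(1/212)*(-3780 + 212*27701) - 28 = (1/5985)*(1/212)*(-3780 + 5872612) - 28 = (1/5985)*(1/212)*5868832 - 28 = 1467208/317205 - 28 = -7414532/317205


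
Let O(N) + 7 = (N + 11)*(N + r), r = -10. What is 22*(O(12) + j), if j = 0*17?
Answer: 858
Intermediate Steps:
O(N) = -7 + (-10 + N)*(11 + N) (O(N) = -7 + (N + 11)*(N - 10) = -7 + (11 + N)*(-10 + N) = -7 + (-10 + N)*(11 + N))
j = 0
22*(O(12) + j) = 22*((-117 + 12 + 12**2) + 0) = 22*((-117 + 12 + 144) + 0) = 22*(39 + 0) = 22*39 = 858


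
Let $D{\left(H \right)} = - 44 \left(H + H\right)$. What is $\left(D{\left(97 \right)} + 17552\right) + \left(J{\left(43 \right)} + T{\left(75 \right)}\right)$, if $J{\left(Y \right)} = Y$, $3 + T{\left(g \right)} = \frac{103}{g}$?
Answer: $\frac{679303}{75} \approx 9057.4$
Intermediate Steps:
$T{\left(g \right)} = -3 + \frac{103}{g}$
$D{\left(H \right)} = - 88 H$ ($D{\left(H \right)} = - 44 \cdot 2 H = - 88 H$)
$\left(D{\left(97 \right)} + 17552\right) + \left(J{\left(43 \right)} + T{\left(75 \right)}\right) = \left(\left(-88\right) 97 + 17552\right) + \left(43 - \left(3 - \frac{103}{75}\right)\right) = \left(-8536 + 17552\right) + \left(43 + \left(-3 + 103 \cdot \frac{1}{75}\right)\right) = 9016 + \left(43 + \left(-3 + \frac{103}{75}\right)\right) = 9016 + \left(43 - \frac{122}{75}\right) = 9016 + \frac{3103}{75} = \frac{679303}{75}$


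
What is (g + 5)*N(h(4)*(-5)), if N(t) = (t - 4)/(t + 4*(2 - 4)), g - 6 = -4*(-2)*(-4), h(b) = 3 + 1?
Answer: -18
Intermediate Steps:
h(b) = 4
g = -26 (g = 6 - 4*(-2)*(-4) = 6 + 8*(-4) = 6 - 32 = -26)
N(t) = (-4 + t)/(-8 + t) (N(t) = (-4 + t)/(t + 4*(-2)) = (-4 + t)/(t - 8) = (-4 + t)/(-8 + t))
(g + 5)*N(h(4)*(-5)) = (-26 + 5)*((-4 + 4*(-5))/(-8 + 4*(-5))) = -21*(-4 - 20)/(-8 - 20) = -21*(-24)/(-28) = -(-3)*(-24)/4 = -21*6/7 = -18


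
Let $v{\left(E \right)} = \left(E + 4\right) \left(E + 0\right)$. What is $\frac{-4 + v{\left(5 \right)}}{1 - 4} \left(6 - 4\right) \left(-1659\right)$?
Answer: $45346$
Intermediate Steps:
$v{\left(E \right)} = E \left(4 + E\right)$ ($v{\left(E \right)} = \left(4 + E\right) E = E \left(4 + E\right)$)
$\frac{-4 + v{\left(5 \right)}}{1 - 4} \left(6 - 4\right) \left(-1659\right) = \frac{-4 + 5 \left(4 + 5\right)}{1 - 4} \left(6 - 4\right) \left(-1659\right) = \frac{-4 + 5 \cdot 9}{-3} \cdot 2 \left(-1659\right) = \left(-4 + 45\right) \left(- \frac{1}{3}\right) 2 \left(-1659\right) = 41 \left(- \frac{1}{3}\right) 2 \left(-1659\right) = \left(- \frac{41}{3}\right) 2 \left(-1659\right) = \left(- \frac{82}{3}\right) \left(-1659\right) = 45346$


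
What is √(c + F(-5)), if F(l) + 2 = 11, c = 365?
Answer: √374 ≈ 19.339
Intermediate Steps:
F(l) = 9 (F(l) = -2 + 11 = 9)
√(c + F(-5)) = √(365 + 9) = √374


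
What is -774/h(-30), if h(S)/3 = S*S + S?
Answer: -43/145 ≈ -0.29655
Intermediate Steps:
h(S) = 3*S + 3*S² (h(S) = 3*(S*S + S) = 3*(S² + S) = 3*(S + S²) = 3*S + 3*S²)
-774/h(-30) = -774*(-1/(90*(1 - 30))) = -774/(3*(-30)*(-29)) = -774/2610 = -774*1/2610 = -43/145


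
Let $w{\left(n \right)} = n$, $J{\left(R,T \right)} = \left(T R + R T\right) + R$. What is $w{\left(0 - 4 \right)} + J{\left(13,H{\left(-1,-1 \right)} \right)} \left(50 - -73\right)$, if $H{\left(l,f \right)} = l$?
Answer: $-1603$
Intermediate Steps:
$J{\left(R,T \right)} = R + 2 R T$ ($J{\left(R,T \right)} = \left(R T + R T\right) + R = 2 R T + R = R + 2 R T$)
$w{\left(0 - 4 \right)} + J{\left(13,H{\left(-1,-1 \right)} \right)} \left(50 - -73\right) = \left(0 - 4\right) + 13 \left(1 + 2 \left(-1\right)\right) \left(50 - -73\right) = -4 + 13 \left(1 - 2\right) \left(50 + 73\right) = -4 + 13 \left(-1\right) 123 = -4 - 1599 = -1603$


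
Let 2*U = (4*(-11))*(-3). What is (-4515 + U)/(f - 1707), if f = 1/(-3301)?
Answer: 14686149/5634808 ≈ 2.6063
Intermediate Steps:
U = 66 (U = ((4*(-11))*(-3))/2 = (-44*(-3))/2 = (½)*132 = 66)
f = -1/3301 ≈ -0.00030294
(-4515 + U)/(f - 1707) = (-4515 + 66)/(-1/3301 - 1707) = -4449/(-5634808/3301) = -4449*(-3301/5634808) = 14686149/5634808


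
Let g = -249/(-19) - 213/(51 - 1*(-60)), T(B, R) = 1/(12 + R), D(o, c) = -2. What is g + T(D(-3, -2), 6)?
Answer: 142255/12654 ≈ 11.242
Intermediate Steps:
g = 7864/703 (g = -249*(-1/19) - 213/(51 + 60) = 249/19 - 213/111 = 249/19 - 213*1/111 = 249/19 - 71/37 = 7864/703 ≈ 11.186)
g + T(D(-3, -2), 6) = 7864/703 + 1/(12 + 6) = 7864/703 + 1/18 = 142255/12654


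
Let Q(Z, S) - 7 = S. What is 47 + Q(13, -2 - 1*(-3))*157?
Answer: 1303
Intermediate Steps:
Q(Z, S) = 7 + S
47 + Q(13, -2 - 1*(-3))*157 = 47 + (7 + (-2 - 1*(-3)))*157 = 47 + (7 + (-2 + 3))*157 = 47 + (7 + 1)*157 = 47 + 8*157 = 47 + 1256 = 1303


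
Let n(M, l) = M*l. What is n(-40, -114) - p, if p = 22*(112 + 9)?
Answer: 1898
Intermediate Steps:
p = 2662 (p = 22*121 = 2662)
n(-40, -114) - p = -40*(-114) - 1*2662 = 4560 - 2662 = 1898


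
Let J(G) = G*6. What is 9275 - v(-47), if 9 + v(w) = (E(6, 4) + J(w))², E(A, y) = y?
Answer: -68000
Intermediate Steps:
J(G) = 6*G
v(w) = -9 + (4 + 6*w)²
9275 - v(-47) = 9275 - (-9 + 4*(2 + 3*(-47))²) = 9275 - (-9 + 4*(2 - 141)²) = 9275 - (-9 + 4*(-139)²) = 9275 - (-9 + 4*19321) = 9275 - (-9 + 77284) = 9275 - 1*77275 = 9275 - 77275 = -68000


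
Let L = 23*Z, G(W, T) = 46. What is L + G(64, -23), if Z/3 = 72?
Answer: 5014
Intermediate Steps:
Z = 216 (Z = 3*72 = 216)
L = 4968 (L = 23*216 = 4968)
L + G(64, -23) = 4968 + 46 = 5014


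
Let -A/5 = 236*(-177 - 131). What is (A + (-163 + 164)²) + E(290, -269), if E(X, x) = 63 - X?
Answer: 363214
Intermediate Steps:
A = 363440 (A = -1180*(-177 - 131) = -1180*(-308) = -5*(-72688) = 363440)
(A + (-163 + 164)²) + E(290, -269) = (363440 + (-163 + 164)²) + (63 - 1*290) = (363440 + 1²) + (63 - 290) = (363440 + 1) - 227 = 363441 - 227 = 363214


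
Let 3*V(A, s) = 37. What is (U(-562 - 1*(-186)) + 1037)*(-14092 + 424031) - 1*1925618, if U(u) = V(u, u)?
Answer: 1284711118/3 ≈ 4.2824e+8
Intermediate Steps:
V(A, s) = 37/3 (V(A, s) = (⅓)*37 = 37/3)
U(u) = 37/3
(U(-562 - 1*(-186)) + 1037)*(-14092 + 424031) - 1*1925618 = (37/3 + 1037)*(-14092 + 424031) - 1*1925618 = (3148/3)*409939 - 1925618 = 1290487972/3 - 1925618 = 1284711118/3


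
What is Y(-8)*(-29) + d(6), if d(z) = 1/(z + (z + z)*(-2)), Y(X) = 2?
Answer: -1045/18 ≈ -58.056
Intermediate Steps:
d(z) = -1/(3*z) (d(z) = 1/(z + (2*z)*(-2)) = 1/(z - 4*z) = 1/(-3*z) = -1/(3*z))
Y(-8)*(-29) + d(6) = 2*(-29) - ⅓/6 = -58 - ⅓*⅙ = -58 - 1/18 = -1045/18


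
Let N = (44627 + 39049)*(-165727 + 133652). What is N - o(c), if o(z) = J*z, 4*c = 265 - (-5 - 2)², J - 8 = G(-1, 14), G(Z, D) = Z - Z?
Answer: -2683908132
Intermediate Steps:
G(Z, D) = 0
J = 8 (J = 8 + 0 = 8)
c = 54 (c = (265 - (-5 - 2)²)/4 = (265 - 1*(-7)²)/4 = (265 - 1*49)/4 = (265 - 49)/4 = (¼)*216 = 54)
o(z) = 8*z
N = -2683907700 (N = 83676*(-32075) = -2683907700)
N - o(c) = -2683907700 - 8*54 = -2683907700 - 1*432 = -2683907700 - 432 = -2683908132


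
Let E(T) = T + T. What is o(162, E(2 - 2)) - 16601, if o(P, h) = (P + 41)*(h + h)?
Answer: -16601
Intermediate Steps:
E(T) = 2*T
o(P, h) = 2*h*(41 + P) (o(P, h) = (41 + P)*(2*h) = 2*h*(41 + P))
o(162, E(2 - 2)) - 16601 = 2*(2*(2 - 2))*(41 + 162) - 16601 = 2*(2*0)*203 - 16601 = 2*0*203 - 16601 = 0 - 16601 = -16601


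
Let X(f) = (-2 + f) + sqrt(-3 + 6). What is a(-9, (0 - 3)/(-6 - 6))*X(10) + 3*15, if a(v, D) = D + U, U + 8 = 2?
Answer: -1 - 23*sqrt(3)/4 ≈ -10.959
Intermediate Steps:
U = -6 (U = -8 + 2 = -6)
a(v, D) = -6 + D (a(v, D) = D - 6 = -6 + D)
X(f) = -2 + f + sqrt(3) (X(f) = (-2 + f) + sqrt(3) = -2 + f + sqrt(3))
a(-9, (0 - 3)/(-6 - 6))*X(10) + 3*15 = (-6 + (0 - 3)/(-6 - 6))*(-2 + 10 + sqrt(3)) + 3*15 = (-6 - 3/(-12))*(8 + sqrt(3)) + 45 = (-6 - 3*(-1/12))*(8 + sqrt(3)) + 45 = (-6 + 1/4)*(8 + sqrt(3)) + 45 = -23*(8 + sqrt(3))/4 + 45 = (-46 - 23*sqrt(3)/4) + 45 = -1 - 23*sqrt(3)/4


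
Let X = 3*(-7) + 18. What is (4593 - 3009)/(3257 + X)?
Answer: 792/1627 ≈ 0.48679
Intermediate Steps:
X = -3 (X = -21 + 18 = -3)
(4593 - 3009)/(3257 + X) = (4593 - 3009)/(3257 - 3) = 1584/3254 = 1584*(1/3254) = 792/1627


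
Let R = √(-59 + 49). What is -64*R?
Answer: -64*I*√10 ≈ -202.39*I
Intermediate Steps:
R = I*√10 (R = √(-10) = I*√10 ≈ 3.1623*I)
-64*R = -64*I*√10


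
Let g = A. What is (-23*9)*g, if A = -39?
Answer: 8073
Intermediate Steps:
g = -39
(-23*9)*g = -23*9*(-39) = -207*(-39) = 8073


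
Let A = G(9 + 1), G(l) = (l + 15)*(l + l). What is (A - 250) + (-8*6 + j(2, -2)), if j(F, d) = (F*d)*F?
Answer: 194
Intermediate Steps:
G(l) = 2*l*(15 + l) (G(l) = (15 + l)*(2*l) = 2*l*(15 + l))
j(F, d) = d*F**2
A = 500 (A = 2*(9 + 1)*(15 + (9 + 1)) = 2*10*(15 + 10) = 2*10*25 = 500)
(A - 250) + (-8*6 + j(2, -2)) = (500 - 250) + (-8*6 - 2*2**2) = 250 + (-48 - 2*4) = 250 + (-48 - 8) = 250 - 56 = 194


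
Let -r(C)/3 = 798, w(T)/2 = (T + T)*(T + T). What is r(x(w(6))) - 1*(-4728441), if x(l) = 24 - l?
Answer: 4726047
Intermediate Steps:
w(T) = 8*T² (w(T) = 2*((T + T)*(T + T)) = 2*((2*T)*(2*T)) = 2*(4*T²) = 8*T²)
r(C) = -2394 (r(C) = -3*798 = -2394)
r(x(w(6))) - 1*(-4728441) = -2394 - 1*(-4728441) = -2394 + 4728441 = 4726047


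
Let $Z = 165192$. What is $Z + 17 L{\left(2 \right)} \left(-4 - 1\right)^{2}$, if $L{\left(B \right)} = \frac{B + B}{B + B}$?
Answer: $165617$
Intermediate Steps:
$L{\left(B \right)} = 1$ ($L{\left(B \right)} = \frac{2 B}{2 B} = 2 B \frac{1}{2 B} = 1$)
$Z + 17 L{\left(2 \right)} \left(-4 - 1\right)^{2} = 165192 + 17 \cdot 1 \left(-4 - 1\right)^{2} = 165192 + 17 \left(-5\right)^{2} = 165192 + 17 \cdot 25 = 165192 + 425 = 165617$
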